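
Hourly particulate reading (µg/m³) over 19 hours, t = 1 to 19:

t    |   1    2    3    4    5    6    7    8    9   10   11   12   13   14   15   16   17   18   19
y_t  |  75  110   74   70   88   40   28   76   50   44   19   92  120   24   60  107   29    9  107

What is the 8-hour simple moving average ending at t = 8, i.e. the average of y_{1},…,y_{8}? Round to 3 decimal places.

Sum of periods 1–8: 75 + 110 + 74 + 70 + 88 + 40 + 28 + 76 = 561
Divide by 8: 561 / 8 = 70.125

70.125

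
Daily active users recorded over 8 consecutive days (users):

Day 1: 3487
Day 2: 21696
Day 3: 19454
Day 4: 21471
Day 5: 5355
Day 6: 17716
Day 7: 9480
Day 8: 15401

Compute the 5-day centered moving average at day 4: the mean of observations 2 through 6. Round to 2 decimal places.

Sum of periods 2–6: 21696 + 19454 + 21471 + 5355 + 17716 = 85692
Divide by 5: 85692 / 5 = 17138.40

17138.40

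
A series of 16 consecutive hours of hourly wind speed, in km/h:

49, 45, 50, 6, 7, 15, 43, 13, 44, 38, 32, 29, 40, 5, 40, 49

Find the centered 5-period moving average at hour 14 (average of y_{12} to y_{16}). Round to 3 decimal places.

Sum of periods 12–16: 29 + 40 + 5 + 40 + 49 = 163
Divide by 5: 163 / 5 = 32.600

32.600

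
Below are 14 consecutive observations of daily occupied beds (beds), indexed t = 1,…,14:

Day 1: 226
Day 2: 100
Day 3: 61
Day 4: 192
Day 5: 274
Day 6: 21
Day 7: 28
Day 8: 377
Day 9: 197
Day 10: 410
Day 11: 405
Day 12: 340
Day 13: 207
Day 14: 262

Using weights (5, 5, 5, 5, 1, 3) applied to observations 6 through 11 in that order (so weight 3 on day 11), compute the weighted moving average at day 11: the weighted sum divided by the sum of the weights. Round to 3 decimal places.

197.500

Weighted sum: 5·21 + 5·28 + 5·377 + 5·197 + 1·410 + 3·405 = 105 + 140 + 1885 + 985 + 410 + 1215 = 4740
Weight total: 5 + 5 + 5 + 5 + 1 + 3 = 24
WMA = 4740 / 24 = 197.500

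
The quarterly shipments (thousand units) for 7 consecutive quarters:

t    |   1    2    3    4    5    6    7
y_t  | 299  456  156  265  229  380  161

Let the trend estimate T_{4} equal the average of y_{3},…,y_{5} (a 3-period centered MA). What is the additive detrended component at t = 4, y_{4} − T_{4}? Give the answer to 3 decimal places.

Trend T_4 = (156 + 265 + 229) / 3 = 650/3 = 216.66667
Detrended value: 265 − 216.66667 = 48.333

48.333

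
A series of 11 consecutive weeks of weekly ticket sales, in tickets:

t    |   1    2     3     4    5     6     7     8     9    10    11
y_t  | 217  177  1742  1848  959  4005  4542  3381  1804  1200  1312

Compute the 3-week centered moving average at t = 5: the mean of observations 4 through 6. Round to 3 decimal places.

2270.667

Sum of periods 4–6: 1848 + 959 + 4005 = 6812
Divide by 3: 6812 / 3 = 2270.667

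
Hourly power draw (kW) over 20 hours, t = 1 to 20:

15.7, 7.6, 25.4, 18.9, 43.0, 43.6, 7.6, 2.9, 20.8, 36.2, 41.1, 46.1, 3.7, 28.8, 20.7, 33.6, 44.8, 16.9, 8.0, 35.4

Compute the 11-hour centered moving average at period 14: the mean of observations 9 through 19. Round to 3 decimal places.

27.336

Sum of periods 9–19: 20.8 + 36.2 + 41.1 + 46.1 + 3.7 + 28.8 + 20.7 + 33.6 + 44.8 + 16.9 + 8.0 = 300.7
Divide by 11: 300.7 / 11 = 27.336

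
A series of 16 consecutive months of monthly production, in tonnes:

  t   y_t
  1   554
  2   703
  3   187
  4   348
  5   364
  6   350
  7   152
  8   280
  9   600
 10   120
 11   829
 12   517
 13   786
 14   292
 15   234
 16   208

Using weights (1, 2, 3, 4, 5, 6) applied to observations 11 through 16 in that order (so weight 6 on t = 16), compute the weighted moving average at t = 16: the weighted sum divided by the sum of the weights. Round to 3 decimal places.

Weighted sum: 1·829 + 2·517 + 3·786 + 4·292 + 5·234 + 6·208 = 829 + 1034 + 2358 + 1168 + 1170 + 1248 = 7807
Weight total: 1 + 2 + 3 + 4 + 5 + 6 = 21
WMA = 7807 / 21 = 371.762

371.762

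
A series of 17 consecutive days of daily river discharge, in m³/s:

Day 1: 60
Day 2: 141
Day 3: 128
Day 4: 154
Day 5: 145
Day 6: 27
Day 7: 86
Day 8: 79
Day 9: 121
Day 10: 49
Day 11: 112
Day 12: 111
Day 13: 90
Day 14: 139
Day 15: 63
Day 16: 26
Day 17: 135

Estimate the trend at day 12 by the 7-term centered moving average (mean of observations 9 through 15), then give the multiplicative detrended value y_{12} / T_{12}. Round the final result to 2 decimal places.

Trend T_12 = (121 + 49 + 112 + 111 + 90 + 139 + 63) / 7 = 685/7 = 97.8571
Ratio to trend: 111 / 97.8571 = 1.13

1.13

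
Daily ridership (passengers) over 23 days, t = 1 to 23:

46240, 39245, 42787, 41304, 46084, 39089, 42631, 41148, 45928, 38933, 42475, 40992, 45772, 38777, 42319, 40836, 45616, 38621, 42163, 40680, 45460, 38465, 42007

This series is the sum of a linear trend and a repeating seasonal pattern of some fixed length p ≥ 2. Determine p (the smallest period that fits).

First differences y_{t+1} − y_t: -6995, 3542, -1483, 4780, -6995, 3542, -1483, 4780, -6995, 3542, …
The difference pattern repeats every 4 terms and not for any smaller step, so p = 4.

4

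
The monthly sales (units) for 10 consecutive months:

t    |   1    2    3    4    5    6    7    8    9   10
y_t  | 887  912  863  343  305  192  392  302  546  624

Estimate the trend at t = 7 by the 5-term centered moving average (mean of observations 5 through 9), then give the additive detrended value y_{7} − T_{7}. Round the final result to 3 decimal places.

Trend T_7 = (305 + 192 + 392 + 302 + 546) / 5 = 1737/5 = 347.40000
Detrended value: 392 − 347.40000 = 44.600

44.600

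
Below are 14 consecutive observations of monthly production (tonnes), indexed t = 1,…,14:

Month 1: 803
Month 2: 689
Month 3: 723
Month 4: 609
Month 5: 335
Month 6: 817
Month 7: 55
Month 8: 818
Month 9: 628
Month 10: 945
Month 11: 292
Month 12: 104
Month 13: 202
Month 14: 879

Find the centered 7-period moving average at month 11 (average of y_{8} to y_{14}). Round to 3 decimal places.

Sum of periods 8–14: 818 + 628 + 945 + 292 + 104 + 202 + 879 = 3868
Divide by 7: 3868 / 7 = 552.571

552.571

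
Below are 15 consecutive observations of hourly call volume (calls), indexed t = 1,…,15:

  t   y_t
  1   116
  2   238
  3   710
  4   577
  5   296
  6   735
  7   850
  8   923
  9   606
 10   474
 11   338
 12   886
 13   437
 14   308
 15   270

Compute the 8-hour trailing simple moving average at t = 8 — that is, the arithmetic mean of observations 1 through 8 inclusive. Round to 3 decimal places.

555.625

Sum of periods 1–8: 116 + 238 + 710 + 577 + 296 + 735 + 850 + 923 = 4445
Divide by 8: 4445 / 8 = 555.625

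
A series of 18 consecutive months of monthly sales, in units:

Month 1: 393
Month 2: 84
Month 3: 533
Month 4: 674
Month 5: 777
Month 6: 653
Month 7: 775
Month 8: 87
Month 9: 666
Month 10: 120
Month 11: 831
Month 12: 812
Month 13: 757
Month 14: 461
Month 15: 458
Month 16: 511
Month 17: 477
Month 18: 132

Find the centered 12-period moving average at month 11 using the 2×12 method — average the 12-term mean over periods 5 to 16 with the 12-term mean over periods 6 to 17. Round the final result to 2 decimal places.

Sum over 5–16: 777 + 653 + 775 + 87 + 666 + 120 + 831 + 812 + 757 + 461 + 458 + 511 = 6908
Sum over 6–17: 653 + 775 + 87 + 666 + 120 + 831 + 812 + 757 + 461 + 458 + 511 + 477 = 6608
CMA at t=11 = (6908 + 6608) / (2·12) = 13516 / 24 = 563.17

563.17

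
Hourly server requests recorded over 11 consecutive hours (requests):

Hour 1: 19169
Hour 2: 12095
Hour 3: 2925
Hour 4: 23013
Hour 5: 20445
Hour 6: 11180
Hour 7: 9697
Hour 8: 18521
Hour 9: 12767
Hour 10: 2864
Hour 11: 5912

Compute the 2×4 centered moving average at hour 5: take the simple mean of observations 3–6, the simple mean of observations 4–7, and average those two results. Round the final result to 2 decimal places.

15237.25

Sum over 3–6: 2925 + 23013 + 20445 + 11180 = 57563
Sum over 4–7: 23013 + 20445 + 11180 + 9697 = 64335
CMA at t=5 = (57563 + 64335) / (2·4) = 121898 / 8 = 15237.25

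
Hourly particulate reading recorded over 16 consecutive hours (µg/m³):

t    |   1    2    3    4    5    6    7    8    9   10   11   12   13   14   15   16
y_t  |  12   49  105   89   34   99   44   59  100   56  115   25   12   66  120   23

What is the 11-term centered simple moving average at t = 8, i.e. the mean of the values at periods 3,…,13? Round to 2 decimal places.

67.09

Sum of periods 3–13: 105 + 89 + 34 + 99 + 44 + 59 + 100 + 56 + 115 + 25 + 12 = 738
Divide by 11: 738 / 11 = 67.09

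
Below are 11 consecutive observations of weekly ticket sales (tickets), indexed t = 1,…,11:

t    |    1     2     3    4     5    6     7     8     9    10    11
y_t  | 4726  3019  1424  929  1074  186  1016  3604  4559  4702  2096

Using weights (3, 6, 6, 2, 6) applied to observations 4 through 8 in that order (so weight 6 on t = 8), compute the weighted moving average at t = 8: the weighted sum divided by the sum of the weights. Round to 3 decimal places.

1478.391

Weighted sum: 3·929 + 6·1074 + 6·186 + 2·1016 + 6·3604 = 2787 + 6444 + 1116 + 2032 + 21624 = 34003
Weight total: 3 + 6 + 6 + 2 + 6 = 23
WMA = 34003 / 23 = 1478.391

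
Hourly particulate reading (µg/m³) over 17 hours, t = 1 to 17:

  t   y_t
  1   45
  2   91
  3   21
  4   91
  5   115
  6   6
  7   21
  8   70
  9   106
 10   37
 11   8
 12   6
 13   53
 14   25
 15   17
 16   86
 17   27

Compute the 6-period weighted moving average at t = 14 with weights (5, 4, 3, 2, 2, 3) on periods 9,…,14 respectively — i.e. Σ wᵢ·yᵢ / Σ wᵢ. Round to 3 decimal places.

Weighted sum: 5·106 + 4·37 + 3·8 + 2·6 + 2·53 + 3·25 = 530 + 148 + 24 + 12 + 106 + 75 = 895
Weight total: 5 + 4 + 3 + 2 + 2 + 3 = 19
WMA = 895 / 19 = 47.105

47.105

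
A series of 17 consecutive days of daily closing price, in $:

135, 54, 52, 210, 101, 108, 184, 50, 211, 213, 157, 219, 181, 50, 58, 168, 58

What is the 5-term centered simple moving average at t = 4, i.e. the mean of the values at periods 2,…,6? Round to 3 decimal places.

Sum of periods 2–6: 54 + 52 + 210 + 101 + 108 = 525
Divide by 5: 525 / 5 = 105.000

105.000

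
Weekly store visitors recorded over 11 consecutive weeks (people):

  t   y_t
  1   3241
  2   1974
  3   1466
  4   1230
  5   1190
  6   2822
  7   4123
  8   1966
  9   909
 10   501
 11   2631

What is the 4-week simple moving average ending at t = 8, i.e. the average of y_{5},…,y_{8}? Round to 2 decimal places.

Sum of periods 5–8: 1190 + 2822 + 4123 + 1966 = 10101
Divide by 4: 10101 / 4 = 2525.25

2525.25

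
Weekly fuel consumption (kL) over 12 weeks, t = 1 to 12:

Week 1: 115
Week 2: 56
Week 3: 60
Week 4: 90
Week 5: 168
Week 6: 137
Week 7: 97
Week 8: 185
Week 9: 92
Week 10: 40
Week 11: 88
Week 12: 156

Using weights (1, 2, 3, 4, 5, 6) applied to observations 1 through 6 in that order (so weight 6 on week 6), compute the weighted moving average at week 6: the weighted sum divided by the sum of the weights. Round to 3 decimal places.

Weighted sum: 1·115 + 2·56 + 3·60 + 4·90 + 5·168 + 6·137 = 115 + 112 + 180 + 360 + 840 + 822 = 2429
Weight total: 1 + 2 + 3 + 4 + 5 + 6 = 21
WMA = 2429 / 21 = 115.667

115.667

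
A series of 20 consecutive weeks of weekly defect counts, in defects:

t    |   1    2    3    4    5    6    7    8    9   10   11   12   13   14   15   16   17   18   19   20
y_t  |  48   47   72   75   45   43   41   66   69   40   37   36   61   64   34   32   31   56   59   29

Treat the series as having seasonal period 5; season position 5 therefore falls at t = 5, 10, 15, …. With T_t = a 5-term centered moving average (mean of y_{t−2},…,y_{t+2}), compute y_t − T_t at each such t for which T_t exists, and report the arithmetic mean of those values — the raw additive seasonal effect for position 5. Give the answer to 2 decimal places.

-10.07

Season position 5 occurs at t = 5, 10, 15 (where T_t is defined).
t=5: T_5 = 55.2000; y_5 − T_5 = 45 − 55.2000 = -10.2000
t=10: T_10 = 49.6000; y_10 − T_10 = 40 − 49.6000 = -9.6000
t=15: T_15 = 44.4000; y_15 − T_15 = 34 − 44.4000 = -10.4000
Mean deviation: (-10.2000 + -9.6000 + -10.4000) / 3 = -10.07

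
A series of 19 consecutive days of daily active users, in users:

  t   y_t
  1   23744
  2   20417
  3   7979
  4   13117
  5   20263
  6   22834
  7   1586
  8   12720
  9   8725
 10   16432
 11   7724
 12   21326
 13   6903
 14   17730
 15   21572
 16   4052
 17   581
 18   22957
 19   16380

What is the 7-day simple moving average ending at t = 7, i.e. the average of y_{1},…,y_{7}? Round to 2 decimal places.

Sum of periods 1–7: 23744 + 20417 + 7979 + 13117 + 20263 + 22834 + 1586 = 109940
Divide by 7: 109940 / 7 = 15705.71

15705.71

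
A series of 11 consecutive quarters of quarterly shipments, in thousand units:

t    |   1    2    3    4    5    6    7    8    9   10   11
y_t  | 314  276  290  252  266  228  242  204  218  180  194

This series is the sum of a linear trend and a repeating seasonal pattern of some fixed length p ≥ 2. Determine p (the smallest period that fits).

First differences y_{t+1} − y_t: -38, 14, -38, 14, -38, 14, …
The difference pattern repeats every 2 terms and not for any smaller step, so p = 2.

2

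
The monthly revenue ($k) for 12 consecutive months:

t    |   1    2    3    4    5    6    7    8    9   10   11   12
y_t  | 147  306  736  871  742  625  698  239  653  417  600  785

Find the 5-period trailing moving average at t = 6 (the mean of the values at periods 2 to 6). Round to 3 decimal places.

656.000

Sum of periods 2–6: 306 + 736 + 871 + 742 + 625 = 3280
Divide by 5: 3280 / 5 = 656.000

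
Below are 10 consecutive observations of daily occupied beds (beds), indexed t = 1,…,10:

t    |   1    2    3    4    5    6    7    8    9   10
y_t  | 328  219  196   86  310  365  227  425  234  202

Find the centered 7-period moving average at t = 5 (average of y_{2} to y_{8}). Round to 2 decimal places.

261.14

Sum of periods 2–8: 219 + 196 + 86 + 310 + 365 + 227 + 425 = 1828
Divide by 7: 1828 / 7 = 261.14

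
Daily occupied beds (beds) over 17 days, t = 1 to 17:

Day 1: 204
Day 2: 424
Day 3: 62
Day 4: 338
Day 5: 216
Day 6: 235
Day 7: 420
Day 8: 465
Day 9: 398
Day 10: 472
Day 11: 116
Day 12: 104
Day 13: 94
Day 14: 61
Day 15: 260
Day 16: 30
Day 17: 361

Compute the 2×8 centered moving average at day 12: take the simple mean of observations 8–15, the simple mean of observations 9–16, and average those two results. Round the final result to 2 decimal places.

Sum over 8–15: 465 + 398 + 472 + 116 + 104 + 94 + 61 + 260 = 1970
Sum over 9–16: 398 + 472 + 116 + 104 + 94 + 61 + 260 + 30 = 1535
CMA at t=12 = (1970 + 1535) / (2·8) = 3505 / 16 = 219.06

219.06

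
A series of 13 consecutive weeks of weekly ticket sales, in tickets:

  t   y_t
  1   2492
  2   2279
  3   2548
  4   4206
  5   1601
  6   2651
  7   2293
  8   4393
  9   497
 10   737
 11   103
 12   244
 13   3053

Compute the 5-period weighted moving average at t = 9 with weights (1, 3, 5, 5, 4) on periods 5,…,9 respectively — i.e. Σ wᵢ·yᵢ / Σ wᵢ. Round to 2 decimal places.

Weighted sum: 1·1601 + 3·2651 + 5·2293 + 5·4393 + 4·497 = 1601 + 7953 + 11465 + 21965 + 1988 = 44972
Weight total: 1 + 3 + 5 + 5 + 4 = 18
WMA = 44972 / 18 = 2498.44

2498.44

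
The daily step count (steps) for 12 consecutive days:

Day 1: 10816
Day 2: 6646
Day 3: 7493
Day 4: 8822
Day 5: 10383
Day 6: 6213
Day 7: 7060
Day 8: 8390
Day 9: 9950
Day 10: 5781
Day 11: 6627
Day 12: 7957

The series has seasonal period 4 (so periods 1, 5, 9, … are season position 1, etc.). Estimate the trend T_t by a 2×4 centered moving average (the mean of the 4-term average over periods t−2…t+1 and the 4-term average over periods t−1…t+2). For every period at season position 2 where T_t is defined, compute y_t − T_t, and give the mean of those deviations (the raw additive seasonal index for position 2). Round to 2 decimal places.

Season position 2 occurs at t = 6, 10 (where T_t is defined).
t=6: T_6 = 8065.5000; y_6 − T_6 = 6213 − 8065.5000 = -1852.5000
t=10: T_10 = 7632.8750; y_10 − T_10 = 5781 − 7632.8750 = -1851.8750
Mean deviation: (-1852.5000 + -1851.8750) / 2 = -1852.19

-1852.19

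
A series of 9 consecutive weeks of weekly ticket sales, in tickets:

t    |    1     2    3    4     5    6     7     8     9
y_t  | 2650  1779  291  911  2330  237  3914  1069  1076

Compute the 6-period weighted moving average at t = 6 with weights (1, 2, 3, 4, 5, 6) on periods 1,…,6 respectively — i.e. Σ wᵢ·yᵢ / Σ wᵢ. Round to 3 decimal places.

1133.190

Weighted sum: 1·2650 + 2·1779 + 3·291 + 4·911 + 5·2330 + 6·237 = 2650 + 3558 + 873 + 3644 + 11650 + 1422 = 23797
Weight total: 1 + 2 + 3 + 4 + 5 + 6 = 21
WMA = 23797 / 21 = 1133.190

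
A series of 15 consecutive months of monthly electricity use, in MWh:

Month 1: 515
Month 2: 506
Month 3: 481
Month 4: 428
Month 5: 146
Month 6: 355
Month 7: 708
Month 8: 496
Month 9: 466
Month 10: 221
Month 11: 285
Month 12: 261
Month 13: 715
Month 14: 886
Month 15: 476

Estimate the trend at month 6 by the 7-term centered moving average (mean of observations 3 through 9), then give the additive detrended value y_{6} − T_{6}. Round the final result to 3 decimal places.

-85.000

Trend T_6 = (481 + 428 + 146 + 355 + 708 + 496 + 466) / 7 = 3080/7 = 440.00000
Detrended value: 355 − 440.00000 = -85.000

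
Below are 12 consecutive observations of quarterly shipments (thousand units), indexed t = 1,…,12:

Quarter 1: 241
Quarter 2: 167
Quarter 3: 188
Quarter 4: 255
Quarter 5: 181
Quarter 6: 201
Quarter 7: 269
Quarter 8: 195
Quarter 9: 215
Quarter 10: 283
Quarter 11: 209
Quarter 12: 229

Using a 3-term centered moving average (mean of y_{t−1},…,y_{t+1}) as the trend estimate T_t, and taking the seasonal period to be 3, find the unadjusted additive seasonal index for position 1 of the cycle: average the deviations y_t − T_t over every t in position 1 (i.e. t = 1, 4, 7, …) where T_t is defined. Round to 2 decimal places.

Season position 1 occurs at t = 4, 7, 10 (where T_t is defined).
t=4: T_4 = 208.0000; y_4 − T_4 = 255 − 208.0000 = 47.0000
t=7: T_7 = 221.6667; y_7 − T_7 = 269 − 221.6667 = 47.3333
t=10: T_10 = 235.6667; y_10 − T_10 = 283 − 235.6667 = 47.3333
Mean deviation: (47.0000 + 47.3333 + 47.3333) / 3 = 47.22

47.22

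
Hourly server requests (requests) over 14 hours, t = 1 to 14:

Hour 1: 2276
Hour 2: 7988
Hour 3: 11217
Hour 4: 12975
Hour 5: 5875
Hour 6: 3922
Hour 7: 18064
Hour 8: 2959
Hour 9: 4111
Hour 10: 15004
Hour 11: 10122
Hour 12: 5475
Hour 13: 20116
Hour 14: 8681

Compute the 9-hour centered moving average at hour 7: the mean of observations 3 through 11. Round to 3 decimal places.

9361.000

Sum of periods 3–11: 11217 + 12975 + 5875 + 3922 + 18064 + 2959 + 4111 + 15004 + 10122 = 84249
Divide by 9: 84249 / 9 = 9361.000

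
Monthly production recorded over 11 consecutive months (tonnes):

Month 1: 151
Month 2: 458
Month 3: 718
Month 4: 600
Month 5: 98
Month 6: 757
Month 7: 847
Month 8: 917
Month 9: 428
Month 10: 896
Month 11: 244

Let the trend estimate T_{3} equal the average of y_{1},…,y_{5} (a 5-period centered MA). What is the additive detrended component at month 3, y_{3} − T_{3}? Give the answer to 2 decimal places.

313.00

Trend T_3 = (151 + 458 + 718 + 600 + 98) / 5 = 2025/5 = 405.0000
Detrended value: 718 − 405.0000 = 313.00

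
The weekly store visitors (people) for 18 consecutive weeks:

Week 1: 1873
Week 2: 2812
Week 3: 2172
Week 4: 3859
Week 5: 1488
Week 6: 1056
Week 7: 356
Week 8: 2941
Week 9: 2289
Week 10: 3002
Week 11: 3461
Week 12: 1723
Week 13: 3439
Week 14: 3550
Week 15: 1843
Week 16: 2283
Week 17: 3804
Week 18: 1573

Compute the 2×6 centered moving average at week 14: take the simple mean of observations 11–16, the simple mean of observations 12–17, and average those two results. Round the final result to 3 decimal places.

Sum over 11–16: 3461 + 1723 + 3439 + 3550 + 1843 + 2283 = 16299
Sum over 12–17: 1723 + 3439 + 3550 + 1843 + 2283 + 3804 = 16642
CMA at t=14 = (16299 + 16642) / (2·6) = 32941 / 12 = 2745.083

2745.083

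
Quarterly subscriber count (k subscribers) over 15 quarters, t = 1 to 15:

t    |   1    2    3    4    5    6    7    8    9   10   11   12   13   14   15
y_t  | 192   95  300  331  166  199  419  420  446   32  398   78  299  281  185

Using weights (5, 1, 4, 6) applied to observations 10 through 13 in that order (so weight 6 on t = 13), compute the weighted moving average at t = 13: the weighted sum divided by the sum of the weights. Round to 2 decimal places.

166.50

Weighted sum: 5·32 + 1·398 + 4·78 + 6·299 = 160 + 398 + 312 + 1794 = 2664
Weight total: 5 + 1 + 4 + 6 = 16
WMA = 2664 / 16 = 166.50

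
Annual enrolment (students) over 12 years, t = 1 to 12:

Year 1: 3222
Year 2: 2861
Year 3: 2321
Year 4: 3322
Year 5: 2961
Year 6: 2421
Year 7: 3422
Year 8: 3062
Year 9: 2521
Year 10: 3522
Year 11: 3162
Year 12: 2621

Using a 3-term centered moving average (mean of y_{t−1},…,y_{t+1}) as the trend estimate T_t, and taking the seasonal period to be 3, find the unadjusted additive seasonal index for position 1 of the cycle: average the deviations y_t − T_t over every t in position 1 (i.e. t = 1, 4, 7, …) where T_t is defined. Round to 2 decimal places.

Season position 1 occurs at t = 4, 7, 10 (where T_t is defined).
t=4: T_4 = 2868.0000; y_4 − T_4 = 3322 − 2868.0000 = 454.0000
t=7: T_7 = 2968.3333; y_7 − T_7 = 3422 − 2968.3333 = 453.6667
t=10: T_10 = 3068.3333; y_10 − T_10 = 3522 − 3068.3333 = 453.6667
Mean deviation: (454.0000 + 453.6667 + 453.6667) / 3 = 453.78

453.78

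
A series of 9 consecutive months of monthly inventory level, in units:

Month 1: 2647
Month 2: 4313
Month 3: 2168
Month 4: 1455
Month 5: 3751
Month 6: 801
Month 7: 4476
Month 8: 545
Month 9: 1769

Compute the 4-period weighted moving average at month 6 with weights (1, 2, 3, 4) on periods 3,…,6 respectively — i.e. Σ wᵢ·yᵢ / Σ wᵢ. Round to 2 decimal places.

1953.50

Weighted sum: 1·2168 + 2·1455 + 3·3751 + 4·801 = 2168 + 2910 + 11253 + 3204 = 19535
Weight total: 1 + 2 + 3 + 4 = 10
WMA = 19535 / 10 = 1953.50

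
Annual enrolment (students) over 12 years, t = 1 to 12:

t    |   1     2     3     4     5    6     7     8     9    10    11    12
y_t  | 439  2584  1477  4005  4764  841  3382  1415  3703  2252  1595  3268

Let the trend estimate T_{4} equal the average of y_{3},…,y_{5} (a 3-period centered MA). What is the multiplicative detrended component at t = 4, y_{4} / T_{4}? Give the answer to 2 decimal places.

Trend T_4 = (1477 + 4005 + 4764) / 3 = 10246/3 = 3415.3333
Ratio to trend: 4005 / 3415.3333 = 1.17

1.17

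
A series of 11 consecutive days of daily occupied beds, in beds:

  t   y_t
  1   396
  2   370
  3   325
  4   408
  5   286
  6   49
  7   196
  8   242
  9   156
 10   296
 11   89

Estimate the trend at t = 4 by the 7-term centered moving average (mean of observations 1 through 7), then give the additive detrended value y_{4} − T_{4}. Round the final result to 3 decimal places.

Trend T_4 = (396 + 370 + 325 + 408 + 286 + 49 + 196) / 7 = 2030/7 = 290.00000
Detrended value: 408 − 290.00000 = 118.000

118.000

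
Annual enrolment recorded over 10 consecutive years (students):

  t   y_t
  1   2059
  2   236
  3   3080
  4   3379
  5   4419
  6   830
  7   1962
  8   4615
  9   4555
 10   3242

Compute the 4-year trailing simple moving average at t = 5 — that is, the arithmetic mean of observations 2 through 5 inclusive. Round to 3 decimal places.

Sum of periods 2–5: 236 + 3080 + 3379 + 4419 = 11114
Divide by 4: 11114 / 4 = 2778.500

2778.500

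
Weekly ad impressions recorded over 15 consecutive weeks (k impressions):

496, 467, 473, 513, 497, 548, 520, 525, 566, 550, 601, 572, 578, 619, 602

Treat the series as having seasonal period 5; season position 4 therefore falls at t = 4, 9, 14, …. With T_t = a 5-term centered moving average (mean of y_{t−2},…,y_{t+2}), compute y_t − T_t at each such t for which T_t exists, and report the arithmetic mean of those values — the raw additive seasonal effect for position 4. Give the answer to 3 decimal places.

13.500

Season position 4 occurs at t = 4, 9 (where T_t is defined).
t=4: T_4 = 499.60000; y_4 − T_4 = 513 − 499.60000 = 13.40000
t=9: T_9 = 552.40000; y_9 − T_9 = 566 − 552.40000 = 13.60000
Mean deviation: (13.40000 + 13.60000) / 2 = 13.500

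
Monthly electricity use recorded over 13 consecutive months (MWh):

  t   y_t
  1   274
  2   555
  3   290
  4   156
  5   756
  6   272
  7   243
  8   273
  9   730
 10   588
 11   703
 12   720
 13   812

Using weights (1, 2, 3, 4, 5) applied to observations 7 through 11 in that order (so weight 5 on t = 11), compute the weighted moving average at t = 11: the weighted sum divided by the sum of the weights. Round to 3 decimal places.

589.733

Weighted sum: 1·243 + 2·273 + 3·730 + 4·588 + 5·703 = 243 + 546 + 2190 + 2352 + 3515 = 8846
Weight total: 1 + 2 + 3 + 4 + 5 = 15
WMA = 8846 / 15 = 589.733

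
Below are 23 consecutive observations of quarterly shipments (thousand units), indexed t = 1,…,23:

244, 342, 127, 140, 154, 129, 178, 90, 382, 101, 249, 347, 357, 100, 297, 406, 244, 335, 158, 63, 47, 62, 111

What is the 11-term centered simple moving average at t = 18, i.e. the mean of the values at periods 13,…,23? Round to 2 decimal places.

Sum of periods 13–23: 357 + 100 + 297 + 406 + 244 + 335 + 158 + 63 + 47 + 62 + 111 = 2180
Divide by 11: 2180 / 11 = 198.18

198.18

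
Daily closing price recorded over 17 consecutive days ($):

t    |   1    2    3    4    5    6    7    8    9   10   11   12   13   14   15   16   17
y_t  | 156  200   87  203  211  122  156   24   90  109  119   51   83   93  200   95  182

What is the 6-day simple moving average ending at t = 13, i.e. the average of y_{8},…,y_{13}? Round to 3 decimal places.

Sum of periods 8–13: 24 + 90 + 109 + 119 + 51 + 83 = 476
Divide by 6: 476 / 6 = 79.333

79.333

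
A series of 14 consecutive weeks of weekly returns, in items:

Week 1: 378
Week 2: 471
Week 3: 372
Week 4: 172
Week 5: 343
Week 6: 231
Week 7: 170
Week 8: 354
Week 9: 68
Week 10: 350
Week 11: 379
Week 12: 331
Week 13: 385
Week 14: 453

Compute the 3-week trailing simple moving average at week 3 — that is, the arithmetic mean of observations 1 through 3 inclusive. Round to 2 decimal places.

407.00

Sum of periods 1–3: 378 + 471 + 372 = 1221
Divide by 3: 1221 / 3 = 407.00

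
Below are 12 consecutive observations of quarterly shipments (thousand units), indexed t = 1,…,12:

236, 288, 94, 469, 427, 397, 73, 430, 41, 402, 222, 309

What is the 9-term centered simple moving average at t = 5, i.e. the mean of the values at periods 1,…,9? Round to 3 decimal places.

272.778

Sum of periods 1–9: 236 + 288 + 94 + 469 + 427 + 397 + 73 + 430 + 41 = 2455
Divide by 9: 2455 / 9 = 272.778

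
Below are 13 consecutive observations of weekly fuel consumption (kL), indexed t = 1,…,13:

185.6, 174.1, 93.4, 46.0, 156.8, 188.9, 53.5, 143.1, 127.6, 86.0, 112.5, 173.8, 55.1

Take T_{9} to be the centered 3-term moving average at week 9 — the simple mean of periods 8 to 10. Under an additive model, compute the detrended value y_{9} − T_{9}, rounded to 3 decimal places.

8.700

Trend T_9 = (143.1 + 127.6 + 86.0) / 3 = 356.7/3 = 118.90000
Detrended value: 127.6 − 118.90000 = 8.700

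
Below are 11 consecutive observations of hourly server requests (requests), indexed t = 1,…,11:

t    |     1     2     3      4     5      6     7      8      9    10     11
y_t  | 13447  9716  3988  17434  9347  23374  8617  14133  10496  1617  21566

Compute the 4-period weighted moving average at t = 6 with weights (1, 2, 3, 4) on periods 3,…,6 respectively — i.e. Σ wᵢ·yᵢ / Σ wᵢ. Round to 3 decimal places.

Weighted sum: 1·3988 + 2·17434 + 3·9347 + 4·23374 = 3988 + 34868 + 28041 + 93496 = 160393
Weight total: 1 + 2 + 3 + 4 = 10
WMA = 160393 / 10 = 16039.300

16039.300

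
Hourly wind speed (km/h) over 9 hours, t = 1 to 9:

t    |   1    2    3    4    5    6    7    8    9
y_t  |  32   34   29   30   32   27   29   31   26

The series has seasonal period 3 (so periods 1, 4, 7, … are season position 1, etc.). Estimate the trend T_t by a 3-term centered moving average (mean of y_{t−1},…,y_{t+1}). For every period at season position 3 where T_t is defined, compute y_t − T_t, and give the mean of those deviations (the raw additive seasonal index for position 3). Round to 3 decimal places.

-2.167

Season position 3 occurs at t = 3, 6 (where T_t is defined).
t=3: T_3 = 31.00000; y_3 − T_3 = 29 − 31.00000 = -2.00000
t=6: T_6 = 29.33333; y_6 − T_6 = 27 − 29.33333 = -2.33333
Mean deviation: (-2.00000 + -2.33333) / 2 = -2.167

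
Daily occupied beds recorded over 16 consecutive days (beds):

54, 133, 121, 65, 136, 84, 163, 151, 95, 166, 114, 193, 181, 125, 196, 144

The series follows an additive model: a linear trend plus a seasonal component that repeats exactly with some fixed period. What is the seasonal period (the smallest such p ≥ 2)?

5

First differences y_{t+1} − y_t: 79, -12, -56, 71, -52, 79, -12, -56, 71, -52, 79, -12, …
The difference pattern repeats every 5 terms and not for any smaller step, so p = 5.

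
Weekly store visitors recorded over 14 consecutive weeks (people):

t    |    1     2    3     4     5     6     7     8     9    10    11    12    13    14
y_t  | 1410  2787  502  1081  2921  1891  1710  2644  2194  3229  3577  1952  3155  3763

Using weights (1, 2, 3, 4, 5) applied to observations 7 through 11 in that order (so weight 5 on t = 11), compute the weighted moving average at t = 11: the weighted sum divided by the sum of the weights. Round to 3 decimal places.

Weighted sum: 1·1710 + 2·2644 + 3·2194 + 4·3229 + 5·3577 = 1710 + 5288 + 6582 + 12916 + 17885 = 44381
Weight total: 1 + 2 + 3 + 4 + 5 = 15
WMA = 44381 / 15 = 2958.733

2958.733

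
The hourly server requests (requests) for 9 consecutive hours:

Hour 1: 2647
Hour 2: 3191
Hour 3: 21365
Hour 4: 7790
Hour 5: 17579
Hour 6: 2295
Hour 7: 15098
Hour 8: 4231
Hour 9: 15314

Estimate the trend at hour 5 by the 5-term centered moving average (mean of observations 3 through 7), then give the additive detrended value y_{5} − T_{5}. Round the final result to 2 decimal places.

4753.60

Trend T_5 = (21365 + 7790 + 17579 + 2295 + 15098) / 5 = 64127/5 = 12825.4000
Detrended value: 17579 − 12825.4000 = 4753.60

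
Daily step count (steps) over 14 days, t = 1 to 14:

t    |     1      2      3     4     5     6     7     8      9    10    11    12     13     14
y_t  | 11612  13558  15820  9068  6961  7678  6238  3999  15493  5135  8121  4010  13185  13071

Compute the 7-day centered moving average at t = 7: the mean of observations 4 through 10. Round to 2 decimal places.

Sum of periods 4–10: 9068 + 6961 + 7678 + 6238 + 3999 + 15493 + 5135 = 54572
Divide by 7: 54572 / 7 = 7796.00

7796.00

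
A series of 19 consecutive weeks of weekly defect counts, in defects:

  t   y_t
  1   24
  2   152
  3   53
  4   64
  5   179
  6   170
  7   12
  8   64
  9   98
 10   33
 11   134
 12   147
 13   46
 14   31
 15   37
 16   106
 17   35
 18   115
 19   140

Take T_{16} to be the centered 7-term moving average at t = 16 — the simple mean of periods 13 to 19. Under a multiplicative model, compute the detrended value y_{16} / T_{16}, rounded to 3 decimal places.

1.455

Trend T_16 = (46 + 31 + 37 + 106 + 35 + 115 + 140) / 7 = 510/7 = 72.85714
Ratio to trend: 106 / 72.85714 = 1.455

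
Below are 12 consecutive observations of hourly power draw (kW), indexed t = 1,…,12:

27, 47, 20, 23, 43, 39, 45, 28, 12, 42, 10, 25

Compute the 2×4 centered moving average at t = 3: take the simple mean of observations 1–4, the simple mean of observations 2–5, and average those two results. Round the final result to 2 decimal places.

Sum over 1–4: 27 + 47 + 20 + 23 = 117
Sum over 2–5: 47 + 20 + 23 + 43 = 133
CMA at t=3 = (117 + 133) / (2·4) = 250 / 8 = 31.25

31.25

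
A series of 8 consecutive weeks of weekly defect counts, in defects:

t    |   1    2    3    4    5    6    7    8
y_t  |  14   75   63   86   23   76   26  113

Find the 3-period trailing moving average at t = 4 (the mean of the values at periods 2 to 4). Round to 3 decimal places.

Sum of periods 2–4: 75 + 63 + 86 = 224
Divide by 3: 224 / 3 = 74.667

74.667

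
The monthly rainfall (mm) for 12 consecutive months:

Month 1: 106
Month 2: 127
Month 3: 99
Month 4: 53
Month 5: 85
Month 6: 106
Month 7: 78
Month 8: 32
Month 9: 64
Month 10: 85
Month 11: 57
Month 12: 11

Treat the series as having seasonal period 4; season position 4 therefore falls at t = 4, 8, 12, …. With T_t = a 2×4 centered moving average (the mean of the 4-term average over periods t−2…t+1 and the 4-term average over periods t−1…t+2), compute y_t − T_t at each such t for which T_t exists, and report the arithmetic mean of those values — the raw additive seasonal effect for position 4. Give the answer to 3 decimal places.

-35.375

Season position 4 occurs at t = 4, 8 (where T_t is defined).
t=4: T_4 = 88.37500; y_4 − T_4 = 53 − 88.37500 = -35.37500
t=8: T_8 = 67.37500; y_8 − T_8 = 32 − 67.37500 = -35.37500
Mean deviation: (-35.37500 + -35.37500) / 2 = -35.375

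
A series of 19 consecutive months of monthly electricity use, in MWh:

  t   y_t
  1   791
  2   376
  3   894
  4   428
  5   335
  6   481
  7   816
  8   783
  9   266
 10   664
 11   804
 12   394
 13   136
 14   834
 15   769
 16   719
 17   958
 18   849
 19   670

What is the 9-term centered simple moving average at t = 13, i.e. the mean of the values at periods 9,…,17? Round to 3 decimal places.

Sum of periods 9–17: 266 + 664 + 804 + 394 + 136 + 834 + 769 + 719 + 958 = 5544
Divide by 9: 5544 / 9 = 616.000

616.000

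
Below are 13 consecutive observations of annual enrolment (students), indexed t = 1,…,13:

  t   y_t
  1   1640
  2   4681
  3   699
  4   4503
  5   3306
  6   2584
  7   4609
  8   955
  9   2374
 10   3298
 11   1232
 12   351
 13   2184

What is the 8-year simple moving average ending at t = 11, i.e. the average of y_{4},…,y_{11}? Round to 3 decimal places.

2857.625

Sum of periods 4–11: 4503 + 3306 + 2584 + 4609 + 955 + 2374 + 3298 + 1232 = 22861
Divide by 8: 22861 / 8 = 2857.625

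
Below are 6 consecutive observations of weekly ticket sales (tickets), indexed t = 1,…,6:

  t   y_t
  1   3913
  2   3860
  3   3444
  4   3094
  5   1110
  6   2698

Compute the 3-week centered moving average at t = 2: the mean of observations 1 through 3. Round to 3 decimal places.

Sum of periods 1–3: 3913 + 3860 + 3444 = 11217
Divide by 3: 11217 / 3 = 3739.000

3739.000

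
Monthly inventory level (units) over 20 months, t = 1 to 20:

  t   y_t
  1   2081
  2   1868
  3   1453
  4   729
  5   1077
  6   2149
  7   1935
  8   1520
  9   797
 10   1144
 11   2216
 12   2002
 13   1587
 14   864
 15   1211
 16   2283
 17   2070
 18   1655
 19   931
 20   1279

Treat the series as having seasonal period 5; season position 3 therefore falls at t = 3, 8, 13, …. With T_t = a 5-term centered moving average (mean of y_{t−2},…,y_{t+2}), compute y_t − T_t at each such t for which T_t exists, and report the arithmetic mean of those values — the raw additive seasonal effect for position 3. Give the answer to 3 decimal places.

Season position 3 occurs at t = 3, 8, 13, 18 (where T_t is defined).
t=3: T_3 = 1441.60000; y_3 − T_3 = 1453 − 1441.60000 = 11.40000
t=8: T_8 = 1509.00000; y_8 − T_8 = 1520 − 1509.00000 = 11.00000
t=13: T_13 = 1576.00000; y_13 − T_13 = 1587 − 1576.00000 = 11.00000
t=18: T_18 = 1643.60000; y_18 − T_18 = 1655 − 1643.60000 = 11.40000
Mean deviation: (11.40000 + 11.00000 + 11.00000 + 11.40000) / 4 = 11.200

11.200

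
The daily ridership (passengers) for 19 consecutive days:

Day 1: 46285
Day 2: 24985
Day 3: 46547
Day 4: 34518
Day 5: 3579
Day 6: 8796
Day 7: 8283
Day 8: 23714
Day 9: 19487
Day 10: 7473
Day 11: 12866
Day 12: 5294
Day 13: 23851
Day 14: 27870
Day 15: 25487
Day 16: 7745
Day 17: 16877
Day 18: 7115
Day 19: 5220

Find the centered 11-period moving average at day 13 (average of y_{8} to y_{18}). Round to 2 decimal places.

16161.73

Sum of periods 8–18: 23714 + 19487 + 7473 + 12866 + 5294 + 23851 + 27870 + 25487 + 7745 + 16877 + 7115 = 177779
Divide by 11: 177779 / 11 = 16161.73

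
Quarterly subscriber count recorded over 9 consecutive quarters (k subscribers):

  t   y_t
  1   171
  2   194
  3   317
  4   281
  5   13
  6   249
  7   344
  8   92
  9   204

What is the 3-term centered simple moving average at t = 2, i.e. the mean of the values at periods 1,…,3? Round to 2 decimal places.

227.33

Sum of periods 1–3: 171 + 194 + 317 = 682
Divide by 3: 682 / 3 = 227.33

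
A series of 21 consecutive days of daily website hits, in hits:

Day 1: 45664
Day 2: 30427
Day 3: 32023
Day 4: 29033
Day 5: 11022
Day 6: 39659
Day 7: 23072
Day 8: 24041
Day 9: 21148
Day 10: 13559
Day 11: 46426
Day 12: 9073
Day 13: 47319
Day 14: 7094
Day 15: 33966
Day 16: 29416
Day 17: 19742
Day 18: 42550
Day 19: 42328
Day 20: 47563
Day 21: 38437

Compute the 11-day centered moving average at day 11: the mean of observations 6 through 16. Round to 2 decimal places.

26797.55

Sum of periods 6–16: 39659 + 23072 + 24041 + 21148 + 13559 + 46426 + 9073 + 47319 + 7094 + 33966 + 29416 = 294773
Divide by 11: 294773 / 11 = 26797.55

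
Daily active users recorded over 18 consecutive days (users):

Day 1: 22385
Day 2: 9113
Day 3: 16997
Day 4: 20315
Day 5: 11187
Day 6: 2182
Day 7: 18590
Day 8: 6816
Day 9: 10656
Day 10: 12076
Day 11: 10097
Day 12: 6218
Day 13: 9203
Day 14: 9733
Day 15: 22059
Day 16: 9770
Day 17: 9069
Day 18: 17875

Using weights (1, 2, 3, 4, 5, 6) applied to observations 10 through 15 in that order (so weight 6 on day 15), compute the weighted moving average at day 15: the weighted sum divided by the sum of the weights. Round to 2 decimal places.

Weighted sum: 1·12076 + 2·10097 + 3·6218 + 4·9203 + 5·9733 + 6·22059 = 12076 + 20194 + 18654 + 36812 + 48665 + 132354 = 268755
Weight total: 1 + 2 + 3 + 4 + 5 + 6 = 21
WMA = 268755 / 21 = 12797.86

12797.86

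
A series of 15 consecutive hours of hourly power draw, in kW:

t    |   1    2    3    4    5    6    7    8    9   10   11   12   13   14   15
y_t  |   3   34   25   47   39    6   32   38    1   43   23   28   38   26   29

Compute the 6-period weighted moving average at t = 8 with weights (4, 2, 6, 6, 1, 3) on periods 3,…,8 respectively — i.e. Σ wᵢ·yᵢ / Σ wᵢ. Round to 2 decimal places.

27.73

Weighted sum: 4·25 + 2·47 + 6·39 + 6·6 + 1·32 + 3·38 = 100 + 94 + 234 + 36 + 32 + 114 = 610
Weight total: 4 + 2 + 6 + 6 + 1 + 3 = 22
WMA = 610 / 22 = 27.73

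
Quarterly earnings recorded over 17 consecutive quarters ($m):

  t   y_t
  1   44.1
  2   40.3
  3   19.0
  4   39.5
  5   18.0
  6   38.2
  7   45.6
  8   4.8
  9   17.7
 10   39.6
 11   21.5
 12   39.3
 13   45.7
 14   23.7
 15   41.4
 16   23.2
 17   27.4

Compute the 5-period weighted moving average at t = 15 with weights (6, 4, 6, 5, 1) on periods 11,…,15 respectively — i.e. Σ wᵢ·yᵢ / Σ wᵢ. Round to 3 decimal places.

32.741

Weighted sum: 6·21.5 + 4·39.3 + 6·45.7 + 5·23.7 + 1·41.4 = 129.0 + 157.2 + 274.2 + 118.5 + 41.4 = 720.3
Weight total: 6 + 4 + 6 + 5 + 1 = 22
WMA = 720.3 / 22 = 32.741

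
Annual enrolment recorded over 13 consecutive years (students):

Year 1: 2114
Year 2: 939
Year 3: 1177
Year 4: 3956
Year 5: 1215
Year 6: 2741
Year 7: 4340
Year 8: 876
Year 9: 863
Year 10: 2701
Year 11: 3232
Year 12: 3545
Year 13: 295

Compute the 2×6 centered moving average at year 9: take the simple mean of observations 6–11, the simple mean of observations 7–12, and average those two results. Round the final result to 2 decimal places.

2525.83

Sum over 6–11: 2741 + 4340 + 876 + 863 + 2701 + 3232 = 14753
Sum over 7–12: 4340 + 876 + 863 + 2701 + 3232 + 3545 = 15557
CMA at t=9 = (14753 + 15557) / (2·6) = 30310 / 12 = 2525.83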